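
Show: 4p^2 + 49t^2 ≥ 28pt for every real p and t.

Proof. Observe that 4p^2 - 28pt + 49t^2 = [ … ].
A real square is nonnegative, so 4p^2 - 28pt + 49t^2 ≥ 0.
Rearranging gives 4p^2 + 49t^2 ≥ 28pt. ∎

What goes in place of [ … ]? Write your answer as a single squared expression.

The leading and trailing coefficients are 2^2 and 7^2, and 28 = 2·2·7, so the trinomial is (2p - 7t)^2.
Hence 4p^2 - 28pt + 49t^2 ≥ 0.

(2p - 7t)^2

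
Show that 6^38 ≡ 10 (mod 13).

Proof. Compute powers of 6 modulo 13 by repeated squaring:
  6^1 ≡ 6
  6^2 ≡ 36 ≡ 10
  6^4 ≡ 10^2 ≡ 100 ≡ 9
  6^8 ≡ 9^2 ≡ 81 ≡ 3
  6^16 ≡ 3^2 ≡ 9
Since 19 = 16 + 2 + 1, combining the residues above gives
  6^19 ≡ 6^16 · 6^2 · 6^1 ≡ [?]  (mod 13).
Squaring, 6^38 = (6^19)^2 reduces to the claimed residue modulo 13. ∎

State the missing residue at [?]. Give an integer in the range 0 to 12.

Multiply the listed residues: 9 · 10 · 6 = 90 → 540.
Reducing modulo 13: 540 = 41·13 + 7, so 6^19 ≡ 7.

7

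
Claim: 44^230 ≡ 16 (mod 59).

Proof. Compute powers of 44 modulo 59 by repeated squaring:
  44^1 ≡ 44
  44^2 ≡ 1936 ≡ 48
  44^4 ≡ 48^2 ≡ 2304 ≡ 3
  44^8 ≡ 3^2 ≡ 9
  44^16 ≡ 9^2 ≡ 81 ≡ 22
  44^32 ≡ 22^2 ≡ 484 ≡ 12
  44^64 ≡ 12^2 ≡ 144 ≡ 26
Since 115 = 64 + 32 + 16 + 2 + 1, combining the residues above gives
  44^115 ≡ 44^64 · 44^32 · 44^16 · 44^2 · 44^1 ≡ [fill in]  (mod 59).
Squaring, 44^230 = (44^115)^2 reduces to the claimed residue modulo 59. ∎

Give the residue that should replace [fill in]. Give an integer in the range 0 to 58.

55

44^64 · 44^32 · 44^16 · 44^2 · 44^1 ≡ 26 · 12 · 22 · 48 · 44 = 14496768.
14496768 mod 59 = 55, so 44^115 ≡ 55 (mod 59).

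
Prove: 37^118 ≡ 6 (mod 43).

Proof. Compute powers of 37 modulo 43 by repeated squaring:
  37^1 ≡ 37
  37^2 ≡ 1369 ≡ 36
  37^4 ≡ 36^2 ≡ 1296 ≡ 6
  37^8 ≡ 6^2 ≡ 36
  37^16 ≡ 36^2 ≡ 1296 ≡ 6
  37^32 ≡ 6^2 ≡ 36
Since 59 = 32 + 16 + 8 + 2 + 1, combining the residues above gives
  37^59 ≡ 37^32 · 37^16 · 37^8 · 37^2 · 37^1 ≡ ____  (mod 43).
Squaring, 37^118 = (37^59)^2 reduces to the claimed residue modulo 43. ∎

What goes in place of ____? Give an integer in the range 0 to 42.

7

Multiply the listed residues: 36 · 6 · 36 · 36 · 37 = 216 → 7776 → 279936 → 10357632.
Reducing modulo 43: 10357632 = 240875·43 + 7, so 37^59 ≡ 7.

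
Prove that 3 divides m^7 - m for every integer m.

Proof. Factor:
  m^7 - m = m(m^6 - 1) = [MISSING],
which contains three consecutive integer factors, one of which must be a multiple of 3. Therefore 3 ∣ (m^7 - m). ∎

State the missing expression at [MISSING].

(m - 1)m(m + 1)(m^4 + m^2 + 1)

m^6 - 1 = (m^2 - 1)(m^4 + m^2 + 1), and m^2 - 1 = (m-1)(m+1).
So m(m^6 - 1) = (m - 1)m(m + 1)(m^4 + m^2 + 1).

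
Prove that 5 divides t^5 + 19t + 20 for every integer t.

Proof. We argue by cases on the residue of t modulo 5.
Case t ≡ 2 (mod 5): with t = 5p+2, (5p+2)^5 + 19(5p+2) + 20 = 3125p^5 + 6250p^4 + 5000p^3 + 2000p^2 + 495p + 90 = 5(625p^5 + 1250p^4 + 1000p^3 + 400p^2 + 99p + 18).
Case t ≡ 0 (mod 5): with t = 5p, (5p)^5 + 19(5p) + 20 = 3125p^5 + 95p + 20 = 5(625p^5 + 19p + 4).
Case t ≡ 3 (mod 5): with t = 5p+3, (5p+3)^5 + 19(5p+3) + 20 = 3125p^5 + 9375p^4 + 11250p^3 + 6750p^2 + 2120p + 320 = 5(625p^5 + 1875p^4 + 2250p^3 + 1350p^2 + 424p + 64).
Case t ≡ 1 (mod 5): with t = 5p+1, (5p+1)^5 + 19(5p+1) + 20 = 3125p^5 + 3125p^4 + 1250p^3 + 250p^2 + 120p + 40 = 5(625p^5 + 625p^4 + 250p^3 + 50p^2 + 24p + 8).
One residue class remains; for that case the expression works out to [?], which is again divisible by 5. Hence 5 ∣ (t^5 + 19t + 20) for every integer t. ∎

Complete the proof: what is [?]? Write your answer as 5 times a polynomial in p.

5(625p^5 + 2500p^4 + 4000p^3 + 3200p^2 + 1299p + 224)

Only t ≡ 4 (mod 5) is unaccounted for. Put t = 5p+4:
(5p+4)^5 + 19(5p+4) + 20 expands to 3125p^5 + 12500p^4 + 20000p^3 + 16000p^2 + 6495p + 1120,
and factoring out 5 leaves 5(625p^5 + 2500p^4 + 4000p^3 + 3200p^2 + 1299p + 224).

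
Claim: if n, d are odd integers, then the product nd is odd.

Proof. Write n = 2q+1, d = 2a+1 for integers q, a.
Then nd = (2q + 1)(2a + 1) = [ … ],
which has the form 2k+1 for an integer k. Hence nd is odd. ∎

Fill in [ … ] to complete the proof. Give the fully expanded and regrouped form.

2(2aq + a + q) + 1

(2q + 1)(2a + 1) = 4aq + 2a + 2q + 1
= 2(2aq + a + q) + 1.
Since 2aq + a + q is an integer, the product is of the form 2k+1 for an integer k.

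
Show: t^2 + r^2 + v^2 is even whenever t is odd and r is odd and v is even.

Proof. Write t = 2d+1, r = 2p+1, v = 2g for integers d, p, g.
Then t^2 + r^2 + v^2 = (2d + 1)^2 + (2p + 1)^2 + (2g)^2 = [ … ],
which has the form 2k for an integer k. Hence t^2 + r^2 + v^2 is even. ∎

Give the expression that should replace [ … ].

2(2d^2 + 2d + 2g^2 + 2p^2 + 2p + 1)

(2d + 1)^2 + (2p + 1)^2 + (2g)^2 = 4d^2 + 4d + 4g^2 + 4p^2 + 4p + 2
= 2(2d^2 + 2d + 2g^2 + 2p^2 + 2p + 1).
Since 2d^2 + 2d + 2g^2 + 2p^2 + 2p + 1 is an integer, the sum of squares is of the form 2k for an integer k.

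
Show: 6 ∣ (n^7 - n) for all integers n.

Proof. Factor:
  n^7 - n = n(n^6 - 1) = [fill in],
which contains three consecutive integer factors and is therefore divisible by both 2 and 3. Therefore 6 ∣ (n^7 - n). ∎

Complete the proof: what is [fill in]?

n^6 - 1 = (n^2 - 1)(n^4 + n^2 + 1), and n^2 - 1 = (n-1)(n+1).
So n(n^6 - 1) = (n - 1)n(n + 1)(n^4 + n^2 + 1).

(n - 1)n(n + 1)(n^4 + n^2 + 1)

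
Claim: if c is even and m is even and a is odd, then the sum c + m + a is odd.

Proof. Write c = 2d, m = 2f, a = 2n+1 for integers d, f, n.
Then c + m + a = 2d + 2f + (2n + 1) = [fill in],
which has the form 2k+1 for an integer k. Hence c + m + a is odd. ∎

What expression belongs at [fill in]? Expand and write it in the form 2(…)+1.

2(d + f + n) + 1

2d + 2f + (2n + 1) = 2d + 2f + 2n + 1
= 2(d + f + n) + 1.
Since d + f + n is an integer, the sum is of the form 2k+1 for an integer k.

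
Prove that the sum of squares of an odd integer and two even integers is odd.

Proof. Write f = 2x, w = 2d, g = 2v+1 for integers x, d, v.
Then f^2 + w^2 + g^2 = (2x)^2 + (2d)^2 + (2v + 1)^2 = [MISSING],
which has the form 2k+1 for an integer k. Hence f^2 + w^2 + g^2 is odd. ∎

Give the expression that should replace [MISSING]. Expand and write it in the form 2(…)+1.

2(2d^2 + 2v^2 + 2v + 2x^2) + 1

(2x)^2 + (2d)^2 + (2v + 1)^2 = 4d^2 + 4v^2 + 4v + 4x^2 + 1
= 2(2d^2 + 2v^2 + 2v + 2x^2) + 1.
Since 2d^2 + 2v^2 + 2v + 2x^2 is an integer, the sum of squares is of the form 2k+1 for an integer k.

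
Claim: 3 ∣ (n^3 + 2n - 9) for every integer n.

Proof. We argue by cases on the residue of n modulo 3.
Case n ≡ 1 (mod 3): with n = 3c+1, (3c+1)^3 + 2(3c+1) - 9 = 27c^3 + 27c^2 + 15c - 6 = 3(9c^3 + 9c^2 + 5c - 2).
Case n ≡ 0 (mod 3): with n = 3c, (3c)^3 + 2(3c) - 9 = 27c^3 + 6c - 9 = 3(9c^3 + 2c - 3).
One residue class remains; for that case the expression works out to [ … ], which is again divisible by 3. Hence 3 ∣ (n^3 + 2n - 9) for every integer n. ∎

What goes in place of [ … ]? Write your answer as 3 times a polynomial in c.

Only n ≡ 2 (mod 3) is unaccounted for. Put n = 3c+2:
(3c+2)^3 + 2(3c+2) - 9 expands to 27c^3 + 54c^2 + 42c + 3,
and factoring out 3 leaves 3(9c^3 + 18c^2 + 14c + 1).

3(9c^3 + 18c^2 + 14c + 1)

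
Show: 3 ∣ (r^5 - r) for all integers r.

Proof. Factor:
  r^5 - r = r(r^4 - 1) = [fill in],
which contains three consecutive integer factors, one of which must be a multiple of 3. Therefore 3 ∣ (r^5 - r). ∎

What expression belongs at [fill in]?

r^4 - 1 = (r^2 - 1)(r^2 + 1), and r^2 - 1 = (r-1)(r+1).
So r(r^4 - 1) = (r - 1)r(r + 1)(r^2 + 1).

(r - 1)r(r + 1)(r^2 + 1)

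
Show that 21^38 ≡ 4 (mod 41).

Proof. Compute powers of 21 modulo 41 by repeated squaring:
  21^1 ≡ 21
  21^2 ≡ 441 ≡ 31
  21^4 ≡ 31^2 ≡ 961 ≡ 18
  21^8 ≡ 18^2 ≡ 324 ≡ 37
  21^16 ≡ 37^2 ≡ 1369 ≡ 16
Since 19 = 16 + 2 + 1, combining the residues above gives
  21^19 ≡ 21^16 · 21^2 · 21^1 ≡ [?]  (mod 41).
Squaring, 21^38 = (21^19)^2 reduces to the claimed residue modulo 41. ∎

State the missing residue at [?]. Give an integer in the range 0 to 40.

Multiply the listed residues: 16 · 31 · 21 = 496 → 10416.
Reducing modulo 41: 10416 = 254·41 + 2, so 21^19 ≡ 2.

2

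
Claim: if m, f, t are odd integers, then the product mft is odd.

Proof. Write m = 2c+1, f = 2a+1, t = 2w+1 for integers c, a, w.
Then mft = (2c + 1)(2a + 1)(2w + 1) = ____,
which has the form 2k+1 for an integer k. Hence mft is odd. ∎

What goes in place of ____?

Expanding: (2c + 1)(2a + 1)(2w + 1) = 8acw + 4ac + 4aw + 2a + 4cw + 2c + 2w + 1.
Every term except the constant is even, so this is 2(4acw + 2ac + 2aw + a + 2cw + c + w) + 1,
and 4acw + 2ac + 2aw + a + 2cw + c + w ∈ ℤ gives the required form.

2(4acw + 2ac + 2aw + a + 2cw + c + w) + 1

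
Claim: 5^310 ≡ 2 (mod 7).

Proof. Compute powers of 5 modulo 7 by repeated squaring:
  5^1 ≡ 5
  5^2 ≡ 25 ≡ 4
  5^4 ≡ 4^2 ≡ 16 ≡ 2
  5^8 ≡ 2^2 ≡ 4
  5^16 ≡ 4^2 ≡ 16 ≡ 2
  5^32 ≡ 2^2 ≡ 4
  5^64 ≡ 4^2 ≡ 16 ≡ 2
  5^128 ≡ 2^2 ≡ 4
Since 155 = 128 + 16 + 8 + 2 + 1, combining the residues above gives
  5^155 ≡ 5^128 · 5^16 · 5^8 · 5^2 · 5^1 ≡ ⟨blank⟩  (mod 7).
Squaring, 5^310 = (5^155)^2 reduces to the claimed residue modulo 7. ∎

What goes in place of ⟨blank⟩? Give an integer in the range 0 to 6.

5^128 · 5^16 · 5^8 · 5^2 · 5^1 ≡ 4 · 2 · 4 · 4 · 5 = 640.
640 mod 7 = 3, so 5^155 ≡ 3 (mod 7).

3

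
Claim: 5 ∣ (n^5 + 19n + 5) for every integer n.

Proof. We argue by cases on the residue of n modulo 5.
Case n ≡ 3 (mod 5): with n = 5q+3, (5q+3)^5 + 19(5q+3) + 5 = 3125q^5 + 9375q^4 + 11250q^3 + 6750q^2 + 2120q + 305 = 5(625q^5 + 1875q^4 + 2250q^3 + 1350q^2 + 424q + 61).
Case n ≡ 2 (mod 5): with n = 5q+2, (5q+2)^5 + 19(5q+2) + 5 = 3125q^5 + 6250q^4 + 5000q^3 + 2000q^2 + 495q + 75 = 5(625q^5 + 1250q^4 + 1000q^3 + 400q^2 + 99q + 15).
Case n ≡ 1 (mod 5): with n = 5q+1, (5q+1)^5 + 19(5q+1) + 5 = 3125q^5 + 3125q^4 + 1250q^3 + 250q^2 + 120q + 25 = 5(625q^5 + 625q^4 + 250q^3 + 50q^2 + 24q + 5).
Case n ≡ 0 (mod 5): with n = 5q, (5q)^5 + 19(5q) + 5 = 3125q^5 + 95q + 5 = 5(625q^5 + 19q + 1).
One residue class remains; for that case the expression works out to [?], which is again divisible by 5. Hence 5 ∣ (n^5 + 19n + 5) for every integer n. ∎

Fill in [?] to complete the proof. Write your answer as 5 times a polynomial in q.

5(625q^5 + 2500q^4 + 4000q^3 + 3200q^2 + 1299q + 221)

The residues treated are {3, 2, 1, 0}, so the missing case is n ≡ 4 (mod 5); write n = 5q+4.
Then (5q+4)^5 + 19(5q+4) + 5 = 3125q^5 + 12500q^4 + 20000q^3 + 16000q^2 + 6495q + 1105 = 5(625q^5 + 2500q^4 + 4000q^3 + 3200q^2 + 1299q + 221).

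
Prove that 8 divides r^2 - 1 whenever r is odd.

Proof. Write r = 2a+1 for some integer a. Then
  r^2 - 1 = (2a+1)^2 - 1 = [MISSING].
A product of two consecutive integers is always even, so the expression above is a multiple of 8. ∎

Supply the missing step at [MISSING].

(2a+1)^2 - 1 = 4a^2 + 4a + 1 - 1 = 4a^2 + 4a = 4a(a+1).
Since a and a+1 are consecutive, a(a+1) is even, and 4·(even) is a multiple of 8.

4a(a + 1)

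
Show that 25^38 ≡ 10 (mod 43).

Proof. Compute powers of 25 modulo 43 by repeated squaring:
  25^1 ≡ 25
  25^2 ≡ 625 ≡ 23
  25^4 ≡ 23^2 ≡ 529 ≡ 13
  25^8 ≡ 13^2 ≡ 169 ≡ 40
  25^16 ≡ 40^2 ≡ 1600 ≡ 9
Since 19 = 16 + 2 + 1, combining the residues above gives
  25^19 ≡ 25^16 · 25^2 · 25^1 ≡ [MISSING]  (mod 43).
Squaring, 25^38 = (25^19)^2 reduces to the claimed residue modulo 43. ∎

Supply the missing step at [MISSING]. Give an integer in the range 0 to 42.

Multiply the listed residues: 9 · 23 · 25 = 207 → 5175.
Reducing modulo 43: 5175 = 120·43 + 15, so 25^19 ≡ 15.

15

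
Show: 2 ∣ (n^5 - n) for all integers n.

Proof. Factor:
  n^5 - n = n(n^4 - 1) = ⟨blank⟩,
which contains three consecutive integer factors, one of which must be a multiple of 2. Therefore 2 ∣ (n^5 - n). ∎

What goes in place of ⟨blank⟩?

(n - 1)n(n + 1)(n^2 + 1)

n^4 - 1 = (n^2 - 1)(n^2 + 1), and n^2 - 1 = (n-1)(n+1).
So n(n^4 - 1) = (n - 1)n(n + 1)(n^2 + 1).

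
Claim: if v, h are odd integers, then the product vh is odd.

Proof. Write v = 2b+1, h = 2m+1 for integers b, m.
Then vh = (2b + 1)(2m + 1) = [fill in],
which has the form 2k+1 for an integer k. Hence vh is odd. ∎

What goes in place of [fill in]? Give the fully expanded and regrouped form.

(2b + 1)(2m + 1) = 4bm + 2b + 2m + 1
= 2(2bm + b + m) + 1.
Since 2bm + b + m is an integer, the product is of the form 2k+1 for an integer k.

2(2bm + b + m) + 1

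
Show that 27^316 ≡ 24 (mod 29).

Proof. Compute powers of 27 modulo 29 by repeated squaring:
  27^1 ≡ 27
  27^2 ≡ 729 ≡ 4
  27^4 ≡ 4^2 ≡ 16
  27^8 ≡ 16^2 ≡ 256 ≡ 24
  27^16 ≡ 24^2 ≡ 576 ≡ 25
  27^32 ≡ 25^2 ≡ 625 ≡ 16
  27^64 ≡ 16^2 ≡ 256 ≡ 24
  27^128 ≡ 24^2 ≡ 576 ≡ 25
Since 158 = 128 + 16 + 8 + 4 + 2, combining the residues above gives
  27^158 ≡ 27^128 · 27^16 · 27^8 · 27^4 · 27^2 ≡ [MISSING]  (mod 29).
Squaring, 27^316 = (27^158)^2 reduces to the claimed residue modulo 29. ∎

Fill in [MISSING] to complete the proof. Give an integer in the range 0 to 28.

13

27^128 · 27^16 · 27^8 · 27^4 · 27^2 ≡ 25 · 25 · 24 · 16 · 4 = 960000.
960000 mod 29 = 13, so 27^158 ≡ 13 (mod 29).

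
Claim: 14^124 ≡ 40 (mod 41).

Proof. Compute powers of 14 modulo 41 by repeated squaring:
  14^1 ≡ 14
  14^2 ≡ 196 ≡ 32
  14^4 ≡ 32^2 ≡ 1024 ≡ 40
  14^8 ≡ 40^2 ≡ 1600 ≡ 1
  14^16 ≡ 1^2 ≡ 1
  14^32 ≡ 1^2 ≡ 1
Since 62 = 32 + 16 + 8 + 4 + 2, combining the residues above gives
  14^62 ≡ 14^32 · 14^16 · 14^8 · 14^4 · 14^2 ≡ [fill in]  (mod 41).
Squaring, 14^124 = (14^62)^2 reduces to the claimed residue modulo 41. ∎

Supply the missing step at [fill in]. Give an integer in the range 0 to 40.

Multiply the listed residues: 1 · 1 · 1 · 40 · 32 = 1 → 1 → 40 → 1280.
Reducing modulo 41: 1280 = 31·41 + 9, so 14^62 ≡ 9.

9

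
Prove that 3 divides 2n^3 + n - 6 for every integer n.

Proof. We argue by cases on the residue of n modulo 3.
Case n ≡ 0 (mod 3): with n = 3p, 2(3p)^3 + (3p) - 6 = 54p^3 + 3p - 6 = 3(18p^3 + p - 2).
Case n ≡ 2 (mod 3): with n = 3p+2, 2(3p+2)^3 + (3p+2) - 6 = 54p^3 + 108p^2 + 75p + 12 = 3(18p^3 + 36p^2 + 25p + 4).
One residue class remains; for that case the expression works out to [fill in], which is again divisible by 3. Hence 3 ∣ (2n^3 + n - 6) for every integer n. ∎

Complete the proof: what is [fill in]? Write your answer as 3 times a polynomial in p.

The residues treated are {0, 2}, so the missing case is n ≡ 1 (mod 3); write n = 3p+1.
Then 2(3p+1)^3 + (3p+1) - 6 = 54p^3 + 54p^2 + 21p - 3 = 3(18p^3 + 18p^2 + 7p - 1).

3(18p^3 + 18p^2 + 7p - 1)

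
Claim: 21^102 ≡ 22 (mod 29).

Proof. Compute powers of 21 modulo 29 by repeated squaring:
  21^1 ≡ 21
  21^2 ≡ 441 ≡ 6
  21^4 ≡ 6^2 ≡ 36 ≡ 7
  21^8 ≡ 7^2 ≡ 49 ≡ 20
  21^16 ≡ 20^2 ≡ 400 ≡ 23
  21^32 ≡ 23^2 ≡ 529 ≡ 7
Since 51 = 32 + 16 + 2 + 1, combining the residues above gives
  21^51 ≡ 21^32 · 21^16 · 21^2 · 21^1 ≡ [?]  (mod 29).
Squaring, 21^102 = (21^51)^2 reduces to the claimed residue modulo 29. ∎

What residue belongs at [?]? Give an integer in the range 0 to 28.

15

Multiply the listed residues: 7 · 23 · 6 · 21 = 161 → 966 → 20286.
Reducing modulo 29: 20286 = 699·29 + 15, so 21^51 ≡ 15.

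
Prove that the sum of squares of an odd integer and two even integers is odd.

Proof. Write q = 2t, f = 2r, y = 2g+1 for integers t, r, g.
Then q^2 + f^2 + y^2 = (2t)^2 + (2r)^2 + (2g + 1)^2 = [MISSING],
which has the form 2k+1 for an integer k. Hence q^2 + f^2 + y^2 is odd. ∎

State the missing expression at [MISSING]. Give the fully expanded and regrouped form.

2(2g^2 + 2g + 2r^2 + 2t^2) + 1

(2t)^2 + (2r)^2 + (2g + 1)^2 = 4g^2 + 4g + 4r^2 + 4t^2 + 1
= 2(2g^2 + 2g + 2r^2 + 2t^2) + 1.
Since 2g^2 + 2g + 2r^2 + 2t^2 is an integer, the sum of squares is of the form 2k+1 for an integer k.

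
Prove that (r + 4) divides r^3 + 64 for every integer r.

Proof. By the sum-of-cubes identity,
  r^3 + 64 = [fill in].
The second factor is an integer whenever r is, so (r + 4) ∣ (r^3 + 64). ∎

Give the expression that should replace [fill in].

Polynomial division of r^3 + 64 by r + 4 leaves remainder 0 and quotient r^2 - 4r + 16.
Hence r^3 + 64 = (r + 4)(r^2 - 4r + 16).

(r + 4)(r^2 - 4r + 16)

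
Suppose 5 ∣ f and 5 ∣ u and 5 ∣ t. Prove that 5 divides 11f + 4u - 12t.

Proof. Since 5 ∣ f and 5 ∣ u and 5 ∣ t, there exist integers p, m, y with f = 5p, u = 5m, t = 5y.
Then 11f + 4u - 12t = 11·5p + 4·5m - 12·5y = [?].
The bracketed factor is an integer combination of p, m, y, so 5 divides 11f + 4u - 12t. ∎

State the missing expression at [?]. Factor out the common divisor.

Pull the common 5 out of every term: 11·5p + 4·5m - 12·5y = 5(4m + 11p - 12y).
4m + 11p - 12y is an integer, which exhibits the divisibility.

5(4m + 11p - 12y)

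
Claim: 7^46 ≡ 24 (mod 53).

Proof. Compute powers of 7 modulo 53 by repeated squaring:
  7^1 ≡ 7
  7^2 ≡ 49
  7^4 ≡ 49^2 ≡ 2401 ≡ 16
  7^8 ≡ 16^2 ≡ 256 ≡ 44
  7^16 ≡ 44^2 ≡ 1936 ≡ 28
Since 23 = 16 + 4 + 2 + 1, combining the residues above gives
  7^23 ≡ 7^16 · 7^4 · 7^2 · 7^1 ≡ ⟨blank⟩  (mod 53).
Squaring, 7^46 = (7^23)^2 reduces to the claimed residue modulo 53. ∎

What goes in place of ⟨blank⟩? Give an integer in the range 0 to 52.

Multiply the listed residues: 28 · 16 · 49 · 7 = 448 → 21952 → 153664.
Reducing modulo 53: 153664 = 2899·53 + 17, so 7^23 ≡ 17.

17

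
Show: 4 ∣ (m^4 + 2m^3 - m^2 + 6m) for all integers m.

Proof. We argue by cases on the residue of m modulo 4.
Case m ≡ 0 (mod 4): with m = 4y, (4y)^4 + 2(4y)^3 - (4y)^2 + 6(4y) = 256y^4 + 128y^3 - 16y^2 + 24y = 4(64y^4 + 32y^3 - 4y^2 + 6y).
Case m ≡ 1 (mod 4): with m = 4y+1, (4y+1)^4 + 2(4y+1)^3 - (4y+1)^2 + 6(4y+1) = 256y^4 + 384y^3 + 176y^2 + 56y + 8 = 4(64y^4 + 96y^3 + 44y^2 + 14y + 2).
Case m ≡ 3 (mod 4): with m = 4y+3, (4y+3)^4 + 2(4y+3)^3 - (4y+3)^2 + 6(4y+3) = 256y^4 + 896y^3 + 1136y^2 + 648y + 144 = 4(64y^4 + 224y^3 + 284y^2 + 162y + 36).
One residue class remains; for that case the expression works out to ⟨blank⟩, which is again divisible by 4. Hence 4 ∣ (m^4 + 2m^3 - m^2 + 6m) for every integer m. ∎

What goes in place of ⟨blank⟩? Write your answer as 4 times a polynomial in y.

The residues treated are {0, 1, 3}, so the missing case is m ≡ 2 (mod 4); write m = 4y+2.
Then (4y+2)^4 + 2(4y+2)^3 - (4y+2)^2 + 6(4y+2) = 256y^4 + 640y^3 + 560y^2 + 232y + 40 = 4(64y^4 + 160y^3 + 140y^2 + 58y + 10).

4(64y^4 + 160y^3 + 140y^2 + 58y + 10)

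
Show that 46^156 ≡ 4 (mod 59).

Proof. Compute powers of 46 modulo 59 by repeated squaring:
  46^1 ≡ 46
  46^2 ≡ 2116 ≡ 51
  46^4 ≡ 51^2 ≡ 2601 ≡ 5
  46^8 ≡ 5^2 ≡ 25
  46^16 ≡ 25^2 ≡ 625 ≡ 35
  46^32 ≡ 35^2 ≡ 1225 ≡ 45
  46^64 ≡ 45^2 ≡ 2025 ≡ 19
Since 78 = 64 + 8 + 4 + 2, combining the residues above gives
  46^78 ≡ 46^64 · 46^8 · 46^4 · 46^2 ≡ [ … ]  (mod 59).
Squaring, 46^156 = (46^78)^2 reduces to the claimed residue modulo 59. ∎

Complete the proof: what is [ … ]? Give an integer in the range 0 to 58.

57

Multiply the listed residues: 19 · 25 · 5 · 51 = 475 → 2375 → 121125.
Reducing modulo 59: 121125 = 2052·59 + 57, so 46^78 ≡ 57.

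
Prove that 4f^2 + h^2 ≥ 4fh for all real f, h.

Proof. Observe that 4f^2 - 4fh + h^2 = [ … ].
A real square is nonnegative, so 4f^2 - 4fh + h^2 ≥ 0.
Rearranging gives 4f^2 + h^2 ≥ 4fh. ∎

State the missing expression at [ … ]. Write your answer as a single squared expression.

(2f - h)^2

4f^2 - 4fh + h^2 is a perfect-square trinomial: the outer terms are (2f)^2 and (h)^2, and the cross term is -2·2f·h.
So 4f^2 - 4fh + h^2 = (2f - h)^2 ≥ 0.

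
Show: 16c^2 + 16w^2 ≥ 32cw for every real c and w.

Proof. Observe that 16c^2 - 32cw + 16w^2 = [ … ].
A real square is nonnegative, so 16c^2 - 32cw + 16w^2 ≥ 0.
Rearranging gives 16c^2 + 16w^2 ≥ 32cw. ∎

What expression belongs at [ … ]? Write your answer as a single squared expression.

(4c - 4w)^2

16c^2 - 32cw + 16w^2 is a perfect-square trinomial: the outer terms are (4c)^2 and (4w)^2, and the cross term is -2·4c·4w.
So 16c^2 - 32cw + 16w^2 = (4c - 4w)^2 ≥ 0.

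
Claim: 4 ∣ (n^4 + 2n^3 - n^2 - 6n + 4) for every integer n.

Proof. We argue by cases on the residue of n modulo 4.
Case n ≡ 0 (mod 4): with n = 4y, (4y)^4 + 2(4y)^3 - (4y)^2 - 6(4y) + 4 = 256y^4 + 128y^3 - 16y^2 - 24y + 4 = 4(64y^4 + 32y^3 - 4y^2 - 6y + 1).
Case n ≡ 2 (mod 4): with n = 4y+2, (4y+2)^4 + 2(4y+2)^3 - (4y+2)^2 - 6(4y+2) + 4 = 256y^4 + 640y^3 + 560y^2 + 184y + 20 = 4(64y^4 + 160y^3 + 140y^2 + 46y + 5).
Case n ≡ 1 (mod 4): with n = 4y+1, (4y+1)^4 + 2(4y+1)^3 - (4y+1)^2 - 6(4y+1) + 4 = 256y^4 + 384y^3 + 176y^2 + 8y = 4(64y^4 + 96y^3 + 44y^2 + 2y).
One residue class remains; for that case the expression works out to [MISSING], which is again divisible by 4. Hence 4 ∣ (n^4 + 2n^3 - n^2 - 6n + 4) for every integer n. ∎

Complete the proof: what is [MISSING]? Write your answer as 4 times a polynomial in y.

The residues treated are {0, 2, 1}, so the missing case is n ≡ 3 (mod 4); write n = 4y+3.
Then (4y+3)^4 + 2(4y+3)^3 - (4y+3)^2 - 6(4y+3) + 4 = 256y^4 + 896y^3 + 1136y^2 + 600y + 112 = 4(64y^4 + 224y^3 + 284y^2 + 150y + 28).

4(64y^4 + 224y^3 + 284y^2 + 150y + 28)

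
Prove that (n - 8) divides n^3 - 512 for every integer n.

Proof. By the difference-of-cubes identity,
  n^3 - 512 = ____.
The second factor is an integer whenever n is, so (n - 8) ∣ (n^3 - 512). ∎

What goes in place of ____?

(n - 8)(n^2 + 8n + 64)

Polynomial division of n^3 - 512 by n - 8 leaves remainder 0 and quotient n^2 + 8n + 64.
Hence n^3 - 512 = (n - 8)(n^2 + 8n + 64).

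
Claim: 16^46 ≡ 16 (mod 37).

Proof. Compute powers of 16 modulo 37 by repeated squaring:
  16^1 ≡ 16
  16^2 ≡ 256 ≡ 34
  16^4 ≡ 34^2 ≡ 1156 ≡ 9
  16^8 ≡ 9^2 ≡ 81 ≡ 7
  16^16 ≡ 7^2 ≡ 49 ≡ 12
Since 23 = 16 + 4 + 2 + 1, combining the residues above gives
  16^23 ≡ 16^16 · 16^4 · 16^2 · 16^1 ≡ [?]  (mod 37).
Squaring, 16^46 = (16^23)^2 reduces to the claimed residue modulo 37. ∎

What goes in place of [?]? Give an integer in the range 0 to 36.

33

16^16 · 16^4 · 16^2 · 16^1 ≡ 12 · 9 · 34 · 16 = 58752.
58752 mod 37 = 33, so 16^23 ≡ 33 (mod 37).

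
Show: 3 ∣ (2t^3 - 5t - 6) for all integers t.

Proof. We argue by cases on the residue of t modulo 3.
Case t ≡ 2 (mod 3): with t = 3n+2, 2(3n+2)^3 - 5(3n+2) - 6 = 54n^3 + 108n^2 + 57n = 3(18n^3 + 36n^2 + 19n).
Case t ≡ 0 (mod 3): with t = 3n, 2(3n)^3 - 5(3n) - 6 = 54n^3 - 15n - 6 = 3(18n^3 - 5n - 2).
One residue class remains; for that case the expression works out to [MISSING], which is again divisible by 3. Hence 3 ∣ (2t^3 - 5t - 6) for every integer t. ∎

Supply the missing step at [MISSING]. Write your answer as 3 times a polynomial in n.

3(18n^3 + 18n^2 + n - 3)

The residues treated are {2, 0}, so the missing case is t ≡ 1 (mod 3); write t = 3n+1.
Then 2(3n+1)^3 - 5(3n+1) - 6 = 54n^3 + 54n^2 + 3n - 9 = 3(18n^3 + 18n^2 + n - 3).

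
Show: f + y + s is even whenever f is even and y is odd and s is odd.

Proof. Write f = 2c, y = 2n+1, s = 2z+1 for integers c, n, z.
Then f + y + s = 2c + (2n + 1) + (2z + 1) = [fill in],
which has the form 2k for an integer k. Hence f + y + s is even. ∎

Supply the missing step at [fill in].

2c + (2n + 1) + (2z + 1) = 2c + 2n + 2z + 2
= 2(c + n + z + 1).
Since c + n + z + 1 is an integer, the sum is of the form 2k for an integer k.

2(c + n + z + 1)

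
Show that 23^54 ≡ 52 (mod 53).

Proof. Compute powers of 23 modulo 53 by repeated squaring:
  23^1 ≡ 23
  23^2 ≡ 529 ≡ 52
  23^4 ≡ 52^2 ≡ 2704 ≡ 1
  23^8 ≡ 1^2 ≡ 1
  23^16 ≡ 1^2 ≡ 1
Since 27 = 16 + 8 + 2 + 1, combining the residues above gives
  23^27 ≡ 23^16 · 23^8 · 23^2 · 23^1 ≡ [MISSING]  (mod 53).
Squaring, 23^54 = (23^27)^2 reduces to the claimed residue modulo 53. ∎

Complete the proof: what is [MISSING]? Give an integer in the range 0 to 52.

30

Multiply the listed residues: 1 · 1 · 52 · 23 = 1 → 52 → 1196.
Reducing modulo 53: 1196 = 22·53 + 30, so 23^27 ≡ 30.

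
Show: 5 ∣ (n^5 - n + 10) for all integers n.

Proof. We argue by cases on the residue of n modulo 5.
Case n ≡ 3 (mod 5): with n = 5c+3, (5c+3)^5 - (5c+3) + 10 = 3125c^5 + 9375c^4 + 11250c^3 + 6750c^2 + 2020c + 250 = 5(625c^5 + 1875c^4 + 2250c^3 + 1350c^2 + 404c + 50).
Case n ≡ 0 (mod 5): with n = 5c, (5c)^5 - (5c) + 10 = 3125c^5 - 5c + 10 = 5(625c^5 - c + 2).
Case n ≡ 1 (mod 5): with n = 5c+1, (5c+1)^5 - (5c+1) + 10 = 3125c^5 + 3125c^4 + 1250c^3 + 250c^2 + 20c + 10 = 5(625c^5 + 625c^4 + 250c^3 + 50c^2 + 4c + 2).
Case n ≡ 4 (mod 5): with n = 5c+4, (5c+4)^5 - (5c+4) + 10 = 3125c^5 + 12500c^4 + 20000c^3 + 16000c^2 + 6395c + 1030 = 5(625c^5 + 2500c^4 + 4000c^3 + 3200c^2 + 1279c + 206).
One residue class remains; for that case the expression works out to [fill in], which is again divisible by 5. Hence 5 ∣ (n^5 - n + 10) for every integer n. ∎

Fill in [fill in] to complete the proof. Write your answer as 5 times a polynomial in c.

Only n ≡ 2 (mod 5) is unaccounted for. Put n = 5c+2:
(5c+2)^5 - (5c+2) + 10 expands to 3125c^5 + 6250c^4 + 5000c^3 + 2000c^2 + 395c + 40,
and factoring out 5 leaves 5(625c^5 + 1250c^4 + 1000c^3 + 400c^2 + 79c + 8).

5(625c^5 + 1250c^4 + 1000c^3 + 400c^2 + 79c + 8)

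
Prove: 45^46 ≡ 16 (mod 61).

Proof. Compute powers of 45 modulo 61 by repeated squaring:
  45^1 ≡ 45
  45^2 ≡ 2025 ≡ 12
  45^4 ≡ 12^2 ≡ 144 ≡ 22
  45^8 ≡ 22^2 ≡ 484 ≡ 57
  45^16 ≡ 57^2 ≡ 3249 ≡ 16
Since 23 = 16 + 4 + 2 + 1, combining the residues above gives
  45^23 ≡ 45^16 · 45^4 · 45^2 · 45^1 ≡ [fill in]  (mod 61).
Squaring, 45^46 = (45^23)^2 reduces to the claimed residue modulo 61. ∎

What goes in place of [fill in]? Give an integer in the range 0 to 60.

4

45^16 · 45^4 · 45^2 · 45^1 ≡ 16 · 22 · 12 · 45 = 190080.
190080 mod 61 = 4, so 45^23 ≡ 4 (mod 61).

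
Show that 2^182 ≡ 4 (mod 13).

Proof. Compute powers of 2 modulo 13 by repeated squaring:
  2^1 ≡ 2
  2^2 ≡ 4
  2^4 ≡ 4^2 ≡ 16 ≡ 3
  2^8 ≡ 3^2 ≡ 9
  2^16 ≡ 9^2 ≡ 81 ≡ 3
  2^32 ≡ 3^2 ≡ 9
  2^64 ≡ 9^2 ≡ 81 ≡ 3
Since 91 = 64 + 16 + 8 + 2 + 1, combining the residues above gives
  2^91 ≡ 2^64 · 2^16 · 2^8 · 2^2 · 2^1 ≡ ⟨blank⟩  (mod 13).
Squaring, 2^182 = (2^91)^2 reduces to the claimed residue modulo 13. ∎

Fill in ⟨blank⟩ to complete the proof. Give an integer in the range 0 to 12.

11

Multiply the listed residues: 3 · 3 · 9 · 4 · 2 = 9 → 81 → 324 → 648.
Reducing modulo 13: 648 = 49·13 + 11, so 2^91 ≡ 11.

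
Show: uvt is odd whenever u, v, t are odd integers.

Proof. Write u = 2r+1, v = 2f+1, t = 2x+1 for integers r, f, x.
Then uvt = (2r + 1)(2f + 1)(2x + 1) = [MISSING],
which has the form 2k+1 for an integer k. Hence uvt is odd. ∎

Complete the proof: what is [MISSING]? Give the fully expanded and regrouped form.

(2r + 1)(2f + 1)(2x + 1) = 8frx + 4fr + 4fx + 2f + 4rx + 2r + 2x + 1
= 2(4frx + 2fr + 2fx + f + 2rx + r + x) + 1.
Since 4frx + 2fr + 2fx + f + 2rx + r + x is an integer, the product is of the form 2k+1 for an integer k.

2(4frx + 2fr + 2fx + f + 2rx + r + x) + 1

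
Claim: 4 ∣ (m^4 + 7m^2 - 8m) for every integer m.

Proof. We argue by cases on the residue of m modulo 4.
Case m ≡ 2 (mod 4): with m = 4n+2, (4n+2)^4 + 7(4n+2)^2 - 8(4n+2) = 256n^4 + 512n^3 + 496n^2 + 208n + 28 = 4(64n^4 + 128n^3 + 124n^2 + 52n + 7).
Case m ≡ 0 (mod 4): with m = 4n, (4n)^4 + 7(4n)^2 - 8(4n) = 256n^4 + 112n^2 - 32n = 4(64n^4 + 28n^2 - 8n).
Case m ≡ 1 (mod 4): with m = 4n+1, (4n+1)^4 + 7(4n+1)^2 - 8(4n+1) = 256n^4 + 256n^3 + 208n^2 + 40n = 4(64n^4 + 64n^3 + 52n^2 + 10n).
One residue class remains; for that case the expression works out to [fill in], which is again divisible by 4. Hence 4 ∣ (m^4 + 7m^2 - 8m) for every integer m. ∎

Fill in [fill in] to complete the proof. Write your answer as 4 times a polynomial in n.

The residues treated are {2, 0, 1}, so the missing case is m ≡ 3 (mod 4); write m = 4n+3.
Then (4n+3)^4 + 7(4n+3)^2 - 8(4n+3) = 256n^4 + 768n^3 + 976n^2 + 568n + 120 = 4(64n^4 + 192n^3 + 244n^2 + 142n + 30).

4(64n^4 + 192n^3 + 244n^2 + 142n + 30)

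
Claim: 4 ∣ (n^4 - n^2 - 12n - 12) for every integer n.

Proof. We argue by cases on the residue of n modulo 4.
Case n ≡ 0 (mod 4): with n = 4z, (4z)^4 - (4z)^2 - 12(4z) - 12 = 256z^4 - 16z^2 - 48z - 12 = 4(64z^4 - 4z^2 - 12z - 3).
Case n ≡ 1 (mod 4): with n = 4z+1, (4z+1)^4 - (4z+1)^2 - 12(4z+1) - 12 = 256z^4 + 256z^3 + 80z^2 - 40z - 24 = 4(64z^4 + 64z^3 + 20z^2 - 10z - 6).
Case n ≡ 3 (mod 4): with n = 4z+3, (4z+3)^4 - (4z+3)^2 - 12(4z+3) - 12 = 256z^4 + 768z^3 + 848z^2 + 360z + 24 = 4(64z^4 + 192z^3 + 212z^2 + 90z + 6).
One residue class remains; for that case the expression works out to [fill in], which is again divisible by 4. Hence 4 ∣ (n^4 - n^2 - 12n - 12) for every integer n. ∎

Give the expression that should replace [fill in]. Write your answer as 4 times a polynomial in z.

4(64z^4 + 128z^3 + 92z^2 + 16z - 6)

The residues treated are {0, 1, 3}, so the missing case is n ≡ 2 (mod 4); write n = 4z+2.
Then (4z+2)^4 - (4z+2)^2 - 12(4z+2) - 12 = 256z^4 + 512z^3 + 368z^2 + 64z - 24 = 4(64z^4 + 128z^3 + 92z^2 + 16z - 6).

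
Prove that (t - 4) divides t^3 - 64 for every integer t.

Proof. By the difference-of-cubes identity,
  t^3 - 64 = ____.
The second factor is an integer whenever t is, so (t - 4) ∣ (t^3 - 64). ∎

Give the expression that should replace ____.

a^3 - b^3 = (a - b)(a^2 + ab + b^2). With a = t, b = 4:
t^3 - 64 = (t - 4)(t^2 + 4t + 16).

(t - 4)(t^2 + 4t + 16)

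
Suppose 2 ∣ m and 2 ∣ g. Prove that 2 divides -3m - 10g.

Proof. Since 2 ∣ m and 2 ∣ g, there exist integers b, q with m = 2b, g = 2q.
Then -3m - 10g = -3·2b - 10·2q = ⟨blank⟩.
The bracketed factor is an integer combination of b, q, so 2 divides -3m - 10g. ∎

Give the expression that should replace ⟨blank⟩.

2(-3b - 10q)

Each term has a factor of 2: -3·2b - 10·2q = 2·(-3b - 10q).
Since -3b - 10q is an integer, 2 ∣ (-3m - 10g).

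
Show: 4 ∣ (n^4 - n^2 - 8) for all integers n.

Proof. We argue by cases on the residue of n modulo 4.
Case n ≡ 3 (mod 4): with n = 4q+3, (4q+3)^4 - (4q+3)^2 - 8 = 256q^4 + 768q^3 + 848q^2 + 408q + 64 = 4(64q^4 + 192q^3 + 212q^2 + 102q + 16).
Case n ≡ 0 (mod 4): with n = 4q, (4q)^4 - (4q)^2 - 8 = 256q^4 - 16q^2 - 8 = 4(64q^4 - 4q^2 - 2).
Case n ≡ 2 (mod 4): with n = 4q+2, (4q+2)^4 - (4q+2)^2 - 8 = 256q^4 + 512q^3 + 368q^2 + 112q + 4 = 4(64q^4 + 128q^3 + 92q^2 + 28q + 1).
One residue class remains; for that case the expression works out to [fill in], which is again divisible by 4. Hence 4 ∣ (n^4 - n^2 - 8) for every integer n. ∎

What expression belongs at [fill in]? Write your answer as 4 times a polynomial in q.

The residues treated are {3, 0, 2}, so the missing case is n ≡ 1 (mod 4); write n = 4q+1.
Then (4q+1)^4 - (4q+1)^2 - 8 = 256q^4 + 256q^3 + 80q^2 + 8q - 8 = 4(64q^4 + 64q^3 + 20q^2 + 2q - 2).

4(64q^4 + 64q^3 + 20q^2 + 2q - 2)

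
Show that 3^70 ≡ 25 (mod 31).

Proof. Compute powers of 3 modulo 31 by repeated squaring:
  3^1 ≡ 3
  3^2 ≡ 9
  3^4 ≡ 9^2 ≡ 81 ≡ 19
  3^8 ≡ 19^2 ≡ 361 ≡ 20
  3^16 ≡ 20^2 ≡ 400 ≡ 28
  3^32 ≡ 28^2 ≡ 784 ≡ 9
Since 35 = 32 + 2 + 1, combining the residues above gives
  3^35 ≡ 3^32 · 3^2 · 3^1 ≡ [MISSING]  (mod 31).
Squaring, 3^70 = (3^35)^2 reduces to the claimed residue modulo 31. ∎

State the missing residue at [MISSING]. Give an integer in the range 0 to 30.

Multiply the listed residues: 9 · 9 · 3 = 81 → 243.
Reducing modulo 31: 243 = 7·31 + 26, so 3^35 ≡ 26.

26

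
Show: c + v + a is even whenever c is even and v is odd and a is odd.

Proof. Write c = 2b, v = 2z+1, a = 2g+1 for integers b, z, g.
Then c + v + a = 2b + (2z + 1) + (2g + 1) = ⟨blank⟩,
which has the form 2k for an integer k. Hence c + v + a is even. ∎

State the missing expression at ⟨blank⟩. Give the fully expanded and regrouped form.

2(b + g + z + 1)

2b + (2z + 1) + (2g + 1) = 2b + 2g + 2z + 2
= 2(b + g + z + 1).
Since b + g + z + 1 is an integer, the sum is of the form 2k for an integer k.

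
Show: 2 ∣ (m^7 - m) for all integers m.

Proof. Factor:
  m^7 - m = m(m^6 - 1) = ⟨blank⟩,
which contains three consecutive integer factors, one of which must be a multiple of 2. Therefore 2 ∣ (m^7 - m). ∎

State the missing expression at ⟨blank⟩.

(m - 1)m(m + 1)(m^4 + m^2 + 1)

m^6 - 1 = (m^2 - 1)(m^4 + m^2 + 1), and m^2 - 1 = (m-1)(m+1).
So m(m^6 - 1) = (m - 1)m(m + 1)(m^4 + m^2 + 1).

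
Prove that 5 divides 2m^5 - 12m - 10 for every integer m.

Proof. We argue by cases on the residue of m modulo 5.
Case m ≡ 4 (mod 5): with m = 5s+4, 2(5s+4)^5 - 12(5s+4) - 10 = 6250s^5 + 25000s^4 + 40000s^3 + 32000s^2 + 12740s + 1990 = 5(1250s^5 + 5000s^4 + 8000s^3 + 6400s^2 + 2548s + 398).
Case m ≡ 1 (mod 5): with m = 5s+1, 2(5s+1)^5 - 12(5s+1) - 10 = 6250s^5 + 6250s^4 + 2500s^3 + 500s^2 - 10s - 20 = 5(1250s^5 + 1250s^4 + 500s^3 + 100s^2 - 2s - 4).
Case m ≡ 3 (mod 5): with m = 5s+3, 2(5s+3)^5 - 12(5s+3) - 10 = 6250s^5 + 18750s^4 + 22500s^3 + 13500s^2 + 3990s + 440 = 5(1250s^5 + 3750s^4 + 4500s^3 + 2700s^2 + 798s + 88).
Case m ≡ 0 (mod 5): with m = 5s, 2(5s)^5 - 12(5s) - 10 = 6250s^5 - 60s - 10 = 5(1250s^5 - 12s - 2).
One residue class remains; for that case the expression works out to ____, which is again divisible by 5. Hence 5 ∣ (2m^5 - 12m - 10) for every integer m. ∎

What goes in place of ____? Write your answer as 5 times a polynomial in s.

5(1250s^5 + 2500s^4 + 2000s^3 + 800s^2 + 148s + 6)

The residues treated are {4, 1, 3, 0}, so the missing case is m ≡ 2 (mod 5); write m = 5s+2.
Then 2(5s+2)^5 - 12(5s+2) - 10 = 6250s^5 + 12500s^4 + 10000s^3 + 4000s^2 + 740s + 30 = 5(1250s^5 + 2500s^4 + 2000s^3 + 800s^2 + 148s + 6).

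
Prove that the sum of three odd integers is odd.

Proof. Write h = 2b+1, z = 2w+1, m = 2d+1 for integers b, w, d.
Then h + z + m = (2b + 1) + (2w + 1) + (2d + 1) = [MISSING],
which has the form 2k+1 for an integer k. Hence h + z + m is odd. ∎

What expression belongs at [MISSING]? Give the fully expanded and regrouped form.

Expanding: (2b + 1) + (2w + 1) + (2d + 1) = 2b + 2d + 2w + 3.
Every term except the constant is even, so this is 2(b + d + w + 1) + 1,
and b + d + w + 1 ∈ ℤ gives the required form.

2(b + d + w + 1) + 1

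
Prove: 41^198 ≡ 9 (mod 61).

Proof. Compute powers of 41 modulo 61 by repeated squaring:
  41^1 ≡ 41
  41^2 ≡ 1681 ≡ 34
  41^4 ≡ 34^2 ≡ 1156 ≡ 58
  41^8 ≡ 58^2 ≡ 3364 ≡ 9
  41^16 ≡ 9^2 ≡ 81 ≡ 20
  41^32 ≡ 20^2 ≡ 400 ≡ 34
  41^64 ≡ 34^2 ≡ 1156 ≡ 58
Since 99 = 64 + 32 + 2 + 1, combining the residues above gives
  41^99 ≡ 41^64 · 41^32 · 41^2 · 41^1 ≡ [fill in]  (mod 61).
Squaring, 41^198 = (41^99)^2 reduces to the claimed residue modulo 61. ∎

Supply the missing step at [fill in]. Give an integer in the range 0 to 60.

3

Multiply the listed residues: 58 · 34 · 34 · 41 = 1972 → 67048 → 2748968.
Reducing modulo 61: 2748968 = 45065·61 + 3, so 41^99 ≡ 3.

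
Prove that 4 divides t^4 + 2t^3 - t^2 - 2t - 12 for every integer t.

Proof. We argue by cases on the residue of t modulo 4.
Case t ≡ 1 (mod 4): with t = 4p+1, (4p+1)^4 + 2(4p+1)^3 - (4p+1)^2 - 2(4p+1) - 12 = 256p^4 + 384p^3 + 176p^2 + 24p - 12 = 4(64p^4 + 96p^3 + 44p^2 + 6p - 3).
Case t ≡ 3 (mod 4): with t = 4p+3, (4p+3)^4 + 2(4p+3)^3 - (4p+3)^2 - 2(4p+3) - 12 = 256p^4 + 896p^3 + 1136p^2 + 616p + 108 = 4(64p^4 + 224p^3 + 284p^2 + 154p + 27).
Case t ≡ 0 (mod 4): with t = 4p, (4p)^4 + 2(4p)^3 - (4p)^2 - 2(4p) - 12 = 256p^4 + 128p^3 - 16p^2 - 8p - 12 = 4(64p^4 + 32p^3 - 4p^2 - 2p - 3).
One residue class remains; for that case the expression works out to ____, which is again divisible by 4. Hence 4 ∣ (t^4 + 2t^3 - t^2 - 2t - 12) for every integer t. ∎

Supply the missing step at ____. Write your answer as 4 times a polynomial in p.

4(64p^4 + 160p^3 + 140p^2 + 50p + 3)

Only t ≡ 2 (mod 4) is unaccounted for. Put t = 4p+2:
(4p+2)^4 + 2(4p+2)^3 - (4p+2)^2 - 2(4p+2) - 12 expands to 256p^4 + 640p^3 + 560p^2 + 200p + 12,
and factoring out 4 leaves 4(64p^4 + 160p^3 + 140p^2 + 50p + 3).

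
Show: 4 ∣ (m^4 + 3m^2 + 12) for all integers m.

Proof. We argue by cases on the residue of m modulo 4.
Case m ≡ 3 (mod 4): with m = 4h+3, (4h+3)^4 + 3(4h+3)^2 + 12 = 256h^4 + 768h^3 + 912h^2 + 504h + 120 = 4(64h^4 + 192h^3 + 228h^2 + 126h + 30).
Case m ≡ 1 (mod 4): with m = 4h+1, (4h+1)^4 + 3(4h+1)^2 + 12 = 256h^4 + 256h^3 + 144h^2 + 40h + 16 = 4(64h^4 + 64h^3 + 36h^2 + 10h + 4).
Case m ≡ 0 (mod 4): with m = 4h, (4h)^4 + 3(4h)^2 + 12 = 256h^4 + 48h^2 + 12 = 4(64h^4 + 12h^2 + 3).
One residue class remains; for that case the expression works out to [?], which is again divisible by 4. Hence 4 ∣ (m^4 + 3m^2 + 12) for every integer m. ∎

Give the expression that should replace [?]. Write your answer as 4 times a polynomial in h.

Only m ≡ 2 (mod 4) is unaccounted for. Put m = 4h+2:
(4h+2)^4 + 3(4h+2)^2 + 12 expands to 256h^4 + 512h^3 + 432h^2 + 176h + 40,
and factoring out 4 leaves 4(64h^4 + 128h^3 + 108h^2 + 44h + 10).

4(64h^4 + 128h^3 + 108h^2 + 44h + 10)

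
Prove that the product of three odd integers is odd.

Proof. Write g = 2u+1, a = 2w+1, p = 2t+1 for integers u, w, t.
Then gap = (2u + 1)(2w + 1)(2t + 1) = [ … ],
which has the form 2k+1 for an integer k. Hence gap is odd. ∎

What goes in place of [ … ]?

(2u + 1)(2w + 1)(2t + 1) = 8tuw + 4tu + 4tw + 2t + 4uw + 2u + 2w + 1
= 2(4tuw + 2tu + 2tw + t + 2uw + u + w) + 1.
Since 4tuw + 2tu + 2tw + t + 2uw + u + w is an integer, the product is of the form 2k+1 for an integer k.

2(4tuw + 2tu + 2tw + t + 2uw + u + w) + 1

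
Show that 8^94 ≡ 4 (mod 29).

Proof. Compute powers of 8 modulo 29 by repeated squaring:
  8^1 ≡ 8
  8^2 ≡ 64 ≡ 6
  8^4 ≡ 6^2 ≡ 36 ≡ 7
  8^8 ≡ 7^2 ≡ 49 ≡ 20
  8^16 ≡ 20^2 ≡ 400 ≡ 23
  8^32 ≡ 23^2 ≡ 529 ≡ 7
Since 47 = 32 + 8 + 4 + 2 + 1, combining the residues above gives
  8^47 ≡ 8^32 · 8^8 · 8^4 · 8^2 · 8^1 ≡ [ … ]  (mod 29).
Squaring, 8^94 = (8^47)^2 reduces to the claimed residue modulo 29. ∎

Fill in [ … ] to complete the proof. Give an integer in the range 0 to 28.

2

Multiply the listed residues: 7 · 20 · 7 · 6 · 8 = 140 → 980 → 5880 → 47040.
Reducing modulo 29: 47040 = 1622·29 + 2, so 8^47 ≡ 2.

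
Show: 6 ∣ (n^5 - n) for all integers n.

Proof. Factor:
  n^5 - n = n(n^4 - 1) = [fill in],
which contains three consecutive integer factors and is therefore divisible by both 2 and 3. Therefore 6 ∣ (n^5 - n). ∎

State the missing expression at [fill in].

(n - 1)n(n + 1)(n^2 + 1)

n^4 - 1 = (n^2 - 1)(n^2 + 1), and n^2 - 1 = (n-1)(n+1).
So n(n^4 - 1) = (n - 1)n(n + 1)(n^2 + 1).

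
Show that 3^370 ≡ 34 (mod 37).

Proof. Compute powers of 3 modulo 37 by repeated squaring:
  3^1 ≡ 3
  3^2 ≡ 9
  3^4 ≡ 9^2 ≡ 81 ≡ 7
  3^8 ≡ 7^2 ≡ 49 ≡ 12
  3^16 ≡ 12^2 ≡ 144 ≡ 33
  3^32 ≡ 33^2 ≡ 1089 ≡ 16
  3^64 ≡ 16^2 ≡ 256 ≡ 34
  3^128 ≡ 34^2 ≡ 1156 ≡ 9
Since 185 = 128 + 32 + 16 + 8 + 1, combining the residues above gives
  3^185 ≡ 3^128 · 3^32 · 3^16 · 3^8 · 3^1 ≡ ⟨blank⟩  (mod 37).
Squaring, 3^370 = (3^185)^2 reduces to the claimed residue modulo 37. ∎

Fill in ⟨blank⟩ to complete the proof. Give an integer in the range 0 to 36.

21

3^128 · 3^32 · 3^16 · 3^8 · 3^1 ≡ 9 · 16 · 33 · 12 · 3 = 171072.
171072 mod 37 = 21, so 3^185 ≡ 21 (mod 37).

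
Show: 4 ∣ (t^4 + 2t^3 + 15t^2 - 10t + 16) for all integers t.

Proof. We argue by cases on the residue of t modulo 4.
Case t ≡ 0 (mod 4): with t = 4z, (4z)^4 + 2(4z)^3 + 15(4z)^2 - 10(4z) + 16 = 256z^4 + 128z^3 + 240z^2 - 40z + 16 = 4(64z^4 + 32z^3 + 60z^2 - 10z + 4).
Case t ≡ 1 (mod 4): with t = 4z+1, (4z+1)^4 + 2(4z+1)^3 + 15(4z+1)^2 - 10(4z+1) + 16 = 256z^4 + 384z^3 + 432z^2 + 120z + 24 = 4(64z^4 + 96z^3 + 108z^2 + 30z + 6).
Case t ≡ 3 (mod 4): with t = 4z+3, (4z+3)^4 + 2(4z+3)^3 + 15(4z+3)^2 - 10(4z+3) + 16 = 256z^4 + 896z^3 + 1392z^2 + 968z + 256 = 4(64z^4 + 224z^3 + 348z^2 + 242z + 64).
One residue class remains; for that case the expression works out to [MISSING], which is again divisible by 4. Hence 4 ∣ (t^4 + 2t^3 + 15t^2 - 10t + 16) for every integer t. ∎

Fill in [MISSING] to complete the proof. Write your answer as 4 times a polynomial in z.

Only t ≡ 2 (mod 4) is unaccounted for. Put t = 4z+2:
(4z+2)^4 + 2(4z+2)^3 + 15(4z+2)^2 - 10(4z+2) + 16 expands to 256z^4 + 640z^3 + 816z^2 + 424z + 88,
and factoring out 4 leaves 4(64z^4 + 160z^3 + 204z^2 + 106z + 22).

4(64z^4 + 160z^3 + 204z^2 + 106z + 22)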